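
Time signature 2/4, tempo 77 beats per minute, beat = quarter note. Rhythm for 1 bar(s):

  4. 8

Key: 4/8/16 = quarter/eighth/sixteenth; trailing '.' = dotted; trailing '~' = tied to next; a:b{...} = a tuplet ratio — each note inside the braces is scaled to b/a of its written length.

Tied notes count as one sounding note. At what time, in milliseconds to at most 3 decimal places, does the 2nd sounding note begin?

1. 0.0ms @ 0 + 1168.831ms (3/2)
2. 1168.831ms @ 3/2 + 389.61ms (1/2)

note 2 onset = 3/2b = 1168.831ms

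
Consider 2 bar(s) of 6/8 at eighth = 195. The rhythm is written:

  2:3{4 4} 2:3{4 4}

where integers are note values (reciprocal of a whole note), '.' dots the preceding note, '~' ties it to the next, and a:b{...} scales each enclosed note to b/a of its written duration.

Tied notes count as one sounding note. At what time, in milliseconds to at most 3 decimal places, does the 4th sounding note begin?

1. 0.0ms @ 0 + 923.077ms (3)
2. 923.077ms @ 3 + 923.077ms (3)
3. 1846.154ms @ 6 + 923.077ms (3)
4. 2769.231ms @ 9 + 923.077ms (3)

note 4 onset = 9b = 2769.231ms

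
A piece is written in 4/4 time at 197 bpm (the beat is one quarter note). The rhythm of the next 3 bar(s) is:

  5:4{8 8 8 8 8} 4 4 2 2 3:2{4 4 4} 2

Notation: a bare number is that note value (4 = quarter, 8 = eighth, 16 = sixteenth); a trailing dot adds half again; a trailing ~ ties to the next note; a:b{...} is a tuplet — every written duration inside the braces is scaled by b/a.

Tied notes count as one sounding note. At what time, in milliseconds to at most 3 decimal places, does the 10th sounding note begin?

1. 0.0ms @ 0 + 121.827ms (2/5)
2. 121.827ms @ 2/5 + 121.827ms (2/5)
3. 243.655ms @ 4/5 + 121.827ms (2/5)
4. 365.482ms @ 6/5 + 121.827ms (2/5)
5. 487.31ms @ 8/5 + 121.827ms (2/5)
6. 609.137ms @ 2 + 304.569ms (1)
7. 913.706ms @ 3 + 304.569ms (1)
8. 1218.274ms @ 4 + 609.137ms (2)
9. 1827.411ms @ 6 + 609.137ms (2)
10. 2436.548ms @ 8 + 203.046ms (2/3)
11. 2639.594ms @ 26/3 + 203.046ms (2/3)
12. 2842.64ms @ 28/3 + 203.046ms (2/3)
13. 3045.685ms @ 10 + 609.137ms (2)

note 10 onset = 8b = 2436.548ms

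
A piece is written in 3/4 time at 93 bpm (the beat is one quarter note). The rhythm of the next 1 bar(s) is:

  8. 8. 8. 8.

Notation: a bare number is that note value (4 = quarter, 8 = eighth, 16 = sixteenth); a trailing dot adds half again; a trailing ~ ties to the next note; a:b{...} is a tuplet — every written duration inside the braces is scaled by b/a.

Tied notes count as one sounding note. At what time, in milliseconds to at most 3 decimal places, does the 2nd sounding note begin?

note 2 onset = 3/4b = 483.871ms

1. 0.0ms @ 0 + 483.871ms (3/4)
2. 483.871ms @ 3/4 + 483.871ms (3/4)
3. 967.742ms @ 3/2 + 483.871ms (3/4)
4. 1451.613ms @ 9/4 + 483.871ms (3/4)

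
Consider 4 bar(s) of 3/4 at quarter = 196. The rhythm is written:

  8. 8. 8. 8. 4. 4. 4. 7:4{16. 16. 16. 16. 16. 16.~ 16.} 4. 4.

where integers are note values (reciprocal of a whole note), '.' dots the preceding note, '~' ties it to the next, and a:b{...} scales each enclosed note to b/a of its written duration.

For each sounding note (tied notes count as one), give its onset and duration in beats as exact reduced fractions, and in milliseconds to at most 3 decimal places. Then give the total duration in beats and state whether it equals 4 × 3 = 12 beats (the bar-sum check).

1) 0.0ms=0b +229.592ms=3/4b
2) 229.592ms=3/4b +229.592ms=3/4b
3) 459.184ms=3/2b +229.592ms=3/4b
4) 688.776ms=9/4b +229.592ms=3/4b
5) 918.367ms=3b +459.184ms=3/2b
6) 1377.551ms=9/2b +459.184ms=3/2b
7) 1836.735ms=6b +459.184ms=3/2b
8) 2295.918ms=15/2b +65.598ms=3/14b
9) 2361.516ms=54/7b +65.598ms=3/14b
10) 2427.114ms=111/14b +65.598ms=3/14b
11) 2492.711ms=57/7b +65.598ms=3/14b
12) 2558.309ms=117/14b +65.598ms=3/14b
13) 2623.907ms=60/7b +131.195ms=3/7b
14) 2755.102ms=9b +459.184ms=3/2b
15) 3214.286ms=21/2b +459.184ms=3/2b
Σ=12b of 12 (196bpm 3/4) — PASS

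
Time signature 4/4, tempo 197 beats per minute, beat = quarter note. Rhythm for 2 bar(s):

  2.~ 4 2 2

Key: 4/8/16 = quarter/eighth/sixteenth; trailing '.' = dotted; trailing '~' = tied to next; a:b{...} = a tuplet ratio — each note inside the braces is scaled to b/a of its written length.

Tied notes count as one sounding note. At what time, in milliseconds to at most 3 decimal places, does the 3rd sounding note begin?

note 3 onset = 6b = 1827.411ms

1. 0.0ms @ 0 + 1218.274ms (4)
2. 1218.274ms @ 4 + 609.137ms (2)
3. 1827.411ms @ 6 + 609.137ms (2)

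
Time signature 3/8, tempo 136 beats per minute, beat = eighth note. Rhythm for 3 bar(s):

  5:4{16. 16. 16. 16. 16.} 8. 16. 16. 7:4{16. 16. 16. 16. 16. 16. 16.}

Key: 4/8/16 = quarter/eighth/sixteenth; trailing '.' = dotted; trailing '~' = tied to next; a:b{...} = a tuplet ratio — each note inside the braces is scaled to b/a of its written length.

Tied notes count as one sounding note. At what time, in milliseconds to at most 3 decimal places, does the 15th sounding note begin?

note 15 onset = 60/7b = 3781.513ms

1. 0.0ms @ 0 + 264.706ms (3/5)
2. 264.706ms @ 3/5 + 264.706ms (3/5)
3. 529.412ms @ 6/5 + 264.706ms (3/5)
4. 794.118ms @ 9/5 + 264.706ms (3/5)
5. 1058.824ms @ 12/5 + 264.706ms (3/5)
6. 1323.529ms @ 3 + 661.765ms (3/2)
7. 1985.294ms @ 9/2 + 330.882ms (3/4)
8. 2316.176ms @ 21/4 + 330.882ms (3/4)
9. 2647.059ms @ 6 + 189.076ms (3/7)
10. 2836.134ms @ 45/7 + 189.076ms (3/7)
11. 3025.21ms @ 48/7 + 189.076ms (3/7)
12. 3214.286ms @ 51/7 + 189.076ms (3/7)
13. 3403.361ms @ 54/7 + 189.076ms (3/7)
14. 3592.437ms @ 57/7 + 189.076ms (3/7)
15. 3781.513ms @ 60/7 + 189.076ms (3/7)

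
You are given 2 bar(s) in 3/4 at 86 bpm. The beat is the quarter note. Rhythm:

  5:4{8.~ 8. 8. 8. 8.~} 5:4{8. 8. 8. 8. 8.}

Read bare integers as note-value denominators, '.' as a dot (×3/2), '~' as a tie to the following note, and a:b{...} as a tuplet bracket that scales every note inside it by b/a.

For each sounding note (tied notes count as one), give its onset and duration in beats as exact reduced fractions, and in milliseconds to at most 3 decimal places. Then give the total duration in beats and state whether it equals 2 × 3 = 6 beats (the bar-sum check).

1) 0.0ms=0b +837.209ms=6/5b
2) 837.209ms=6/5b +418.605ms=3/5b
3) 1255.814ms=9/5b +418.605ms=3/5b
4) 1674.419ms=12/5b +837.209ms=6/5b
5) 2511.628ms=18/5b +418.605ms=3/5b
6) 2930.233ms=21/5b +418.605ms=3/5b
7) 3348.837ms=24/5b +418.605ms=3/5b
8) 3767.442ms=27/5b +418.605ms=3/5b
Σ=6b of 6 (86bpm 3/4) — PASS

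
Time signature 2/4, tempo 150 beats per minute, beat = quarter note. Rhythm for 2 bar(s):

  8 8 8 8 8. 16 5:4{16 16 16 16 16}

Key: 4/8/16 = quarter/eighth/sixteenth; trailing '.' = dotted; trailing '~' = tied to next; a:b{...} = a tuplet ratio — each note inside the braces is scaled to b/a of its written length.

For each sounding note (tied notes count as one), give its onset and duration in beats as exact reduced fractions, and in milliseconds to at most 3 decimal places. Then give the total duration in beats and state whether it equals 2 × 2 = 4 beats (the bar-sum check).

1) 0.0ms=0b +200.0ms=1/2b
2) 200.0ms=1/2b +200.0ms=1/2b
3) 400.0ms=1b +200.0ms=1/2b
4) 600.0ms=3/2b +200.0ms=1/2b
5) 800.0ms=2b +300.0ms=3/4b
6) 1100.0ms=11/4b +100.0ms=1/4b
7) 1200.0ms=3b +80.0ms=1/5b
8) 1280.0ms=16/5b +80.0ms=1/5b
9) 1360.0ms=17/5b +80.0ms=1/5b
10) 1440.0ms=18/5b +80.0ms=1/5b
11) 1520.0ms=19/5b +80.0ms=1/5b
Σ=4b of 4 (150bpm 2/4) — PASS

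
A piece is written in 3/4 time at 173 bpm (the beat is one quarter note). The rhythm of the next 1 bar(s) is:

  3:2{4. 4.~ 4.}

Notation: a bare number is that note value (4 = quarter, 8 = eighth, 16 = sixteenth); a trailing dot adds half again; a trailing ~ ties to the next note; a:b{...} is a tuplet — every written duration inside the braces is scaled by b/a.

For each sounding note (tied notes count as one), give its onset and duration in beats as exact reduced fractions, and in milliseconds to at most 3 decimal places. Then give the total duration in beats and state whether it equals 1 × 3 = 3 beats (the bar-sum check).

1) 0.0ms=0b +346.821ms=1b
2) 346.821ms=1b +693.642ms=2b
Σ=3b of 3 (173bpm 3/4) — PASS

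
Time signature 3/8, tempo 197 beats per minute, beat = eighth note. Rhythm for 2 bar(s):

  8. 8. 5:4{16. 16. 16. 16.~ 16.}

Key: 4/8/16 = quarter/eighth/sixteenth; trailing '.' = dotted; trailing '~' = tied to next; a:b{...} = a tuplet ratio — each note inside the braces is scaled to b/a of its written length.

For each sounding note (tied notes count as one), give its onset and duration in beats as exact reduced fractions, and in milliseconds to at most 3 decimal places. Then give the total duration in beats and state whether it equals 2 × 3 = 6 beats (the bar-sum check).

1) 0.0ms=0b +456.853ms=3/2b
2) 456.853ms=3/2b +456.853ms=3/2b
3) 913.706ms=3b +182.741ms=3/5b
4) 1096.447ms=18/5b +182.741ms=3/5b
5) 1279.188ms=21/5b +182.741ms=3/5b
6) 1461.929ms=24/5b +365.482ms=6/5b
Σ=6b of 6 (197bpm 3/8) — PASS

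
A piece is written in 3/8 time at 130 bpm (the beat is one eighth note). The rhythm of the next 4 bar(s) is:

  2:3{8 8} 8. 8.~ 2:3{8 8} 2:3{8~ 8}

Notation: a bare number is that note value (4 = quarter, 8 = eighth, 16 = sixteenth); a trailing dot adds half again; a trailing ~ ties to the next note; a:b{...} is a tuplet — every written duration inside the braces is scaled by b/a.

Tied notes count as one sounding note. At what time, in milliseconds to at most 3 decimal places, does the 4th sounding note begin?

note 4 onset = 9/2b = 2076.923ms

1. 0.0ms @ 0 + 692.308ms (3/2)
2. 692.308ms @ 3/2 + 692.308ms (3/2)
3. 1384.615ms @ 3 + 692.308ms (3/2)
4. 2076.923ms @ 9/2 + 1384.615ms (3)
5. 3461.538ms @ 15/2 + 692.308ms (3/2)
6. 4153.846ms @ 9 + 1384.615ms (3)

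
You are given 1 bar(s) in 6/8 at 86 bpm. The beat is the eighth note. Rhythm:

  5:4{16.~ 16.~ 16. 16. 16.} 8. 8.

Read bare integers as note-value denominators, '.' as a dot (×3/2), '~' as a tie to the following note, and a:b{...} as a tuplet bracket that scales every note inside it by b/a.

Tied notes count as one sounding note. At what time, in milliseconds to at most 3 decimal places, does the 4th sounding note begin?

note 4 onset = 3b = 2093.023ms

1. 0.0ms @ 0 + 1255.814ms (9/5)
2. 1255.814ms @ 9/5 + 418.605ms (3/5)
3. 1674.419ms @ 12/5 + 418.605ms (3/5)
4. 2093.023ms @ 3 + 1046.512ms (3/2)
5. 3139.535ms @ 9/2 + 1046.512ms (3/2)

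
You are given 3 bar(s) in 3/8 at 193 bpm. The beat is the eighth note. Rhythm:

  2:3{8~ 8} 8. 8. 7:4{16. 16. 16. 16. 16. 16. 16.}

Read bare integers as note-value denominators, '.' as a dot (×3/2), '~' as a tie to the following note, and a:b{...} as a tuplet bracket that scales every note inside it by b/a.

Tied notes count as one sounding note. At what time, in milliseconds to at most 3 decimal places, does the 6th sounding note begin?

1. 0.0ms @ 0 + 932.642ms (3)
2. 932.642ms @ 3 + 466.321ms (3/2)
3. 1398.964ms @ 9/2 + 466.321ms (3/2)
4. 1865.285ms @ 6 + 133.235ms (3/7)
5. 1998.52ms @ 45/7 + 133.235ms (3/7)
6. 2131.754ms @ 48/7 + 133.235ms (3/7)
7. 2264.989ms @ 51/7 + 133.235ms (3/7)
8. 2398.224ms @ 54/7 + 133.235ms (3/7)
9. 2531.458ms @ 57/7 + 133.235ms (3/7)
10. 2664.693ms @ 60/7 + 133.235ms (3/7)

note 6 onset = 48/7b = 2131.754ms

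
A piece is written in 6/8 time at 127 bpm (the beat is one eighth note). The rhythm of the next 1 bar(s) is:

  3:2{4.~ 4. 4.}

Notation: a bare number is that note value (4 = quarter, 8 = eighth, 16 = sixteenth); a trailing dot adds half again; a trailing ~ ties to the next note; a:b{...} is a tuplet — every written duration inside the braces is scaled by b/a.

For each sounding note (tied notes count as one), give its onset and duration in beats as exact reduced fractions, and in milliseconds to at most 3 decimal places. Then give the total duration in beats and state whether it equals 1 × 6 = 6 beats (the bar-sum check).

1) 0.0ms=0b +1889.764ms=4b
2) 1889.764ms=4b +944.882ms=2b
Σ=6b of 6 (127bpm 6/8) — PASS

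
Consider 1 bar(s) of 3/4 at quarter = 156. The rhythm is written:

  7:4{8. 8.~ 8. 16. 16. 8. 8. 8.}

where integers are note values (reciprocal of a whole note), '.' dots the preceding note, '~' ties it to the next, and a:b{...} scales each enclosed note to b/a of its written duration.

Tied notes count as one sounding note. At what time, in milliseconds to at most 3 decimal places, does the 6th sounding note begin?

1. 0.0ms @ 0 + 164.835ms (3/7)
2. 164.835ms @ 3/7 + 329.67ms (6/7)
3. 494.505ms @ 9/7 + 82.418ms (3/14)
4. 576.923ms @ 3/2 + 82.418ms (3/14)
5. 659.341ms @ 12/7 + 164.835ms (3/7)
6. 824.176ms @ 15/7 + 164.835ms (3/7)
7. 989.011ms @ 18/7 + 164.835ms (3/7)

note 6 onset = 15/7b = 824.176ms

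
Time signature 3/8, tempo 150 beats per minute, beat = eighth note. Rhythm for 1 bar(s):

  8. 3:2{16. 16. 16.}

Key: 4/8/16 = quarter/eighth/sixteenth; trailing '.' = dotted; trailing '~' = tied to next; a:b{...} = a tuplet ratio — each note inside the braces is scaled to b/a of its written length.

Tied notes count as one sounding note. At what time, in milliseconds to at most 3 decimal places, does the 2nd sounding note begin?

note 2 onset = 3/2b = 600.0ms

1. 0.0ms @ 0 + 600.0ms (3/2)
2. 600.0ms @ 3/2 + 200.0ms (1/2)
3. 800.0ms @ 2 + 200.0ms (1/2)
4. 1000.0ms @ 5/2 + 200.0ms (1/2)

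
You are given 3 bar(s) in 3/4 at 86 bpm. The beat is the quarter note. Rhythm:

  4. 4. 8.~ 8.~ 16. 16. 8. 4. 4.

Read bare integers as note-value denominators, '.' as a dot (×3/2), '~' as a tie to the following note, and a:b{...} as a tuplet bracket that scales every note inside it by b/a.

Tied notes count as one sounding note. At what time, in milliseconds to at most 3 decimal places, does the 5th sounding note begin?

1. 0.0ms @ 0 + 1046.512ms (3/2)
2. 1046.512ms @ 3/2 + 1046.512ms (3/2)
3. 2093.023ms @ 3 + 1308.14ms (15/8)
4. 3401.163ms @ 39/8 + 261.628ms (3/8)
5. 3662.791ms @ 21/4 + 523.256ms (3/4)
6. 4186.047ms @ 6 + 1046.512ms (3/2)
7. 5232.558ms @ 15/2 + 1046.512ms (3/2)

note 5 onset = 21/4b = 3662.791ms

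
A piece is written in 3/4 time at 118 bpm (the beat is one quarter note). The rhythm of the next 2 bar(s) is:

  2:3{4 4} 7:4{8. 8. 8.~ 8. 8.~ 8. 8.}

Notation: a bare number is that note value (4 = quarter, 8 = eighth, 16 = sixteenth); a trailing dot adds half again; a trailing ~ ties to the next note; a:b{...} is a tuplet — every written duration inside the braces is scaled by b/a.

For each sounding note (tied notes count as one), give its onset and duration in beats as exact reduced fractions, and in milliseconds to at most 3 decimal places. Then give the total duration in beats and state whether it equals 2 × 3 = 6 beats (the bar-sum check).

1) 0.0ms=0b +762.712ms=3/2b
2) 762.712ms=3/2b +762.712ms=3/2b
3) 1525.424ms=3b +217.918ms=3/7b
4) 1743.341ms=24/7b +217.918ms=3/7b
5) 1961.259ms=27/7b +435.835ms=6/7b
6) 2397.094ms=33/7b +435.835ms=6/7b
7) 2832.93ms=39/7b +217.918ms=3/7b
Σ=6b of 6 (118bpm 3/4) — PASS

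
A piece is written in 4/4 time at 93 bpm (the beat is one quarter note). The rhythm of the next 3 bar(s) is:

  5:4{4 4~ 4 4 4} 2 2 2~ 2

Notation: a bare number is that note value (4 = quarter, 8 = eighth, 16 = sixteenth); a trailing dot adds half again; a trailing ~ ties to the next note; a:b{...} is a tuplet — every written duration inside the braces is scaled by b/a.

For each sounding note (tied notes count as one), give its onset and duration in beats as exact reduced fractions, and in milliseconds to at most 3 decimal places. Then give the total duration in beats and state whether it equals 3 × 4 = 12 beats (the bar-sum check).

1) 0.0ms=0b +516.129ms=4/5b
2) 516.129ms=4/5b +1032.258ms=8/5b
3) 1548.387ms=12/5b +516.129ms=4/5b
4) 2064.516ms=16/5b +516.129ms=4/5b
5) 2580.645ms=4b +1290.323ms=2b
6) 3870.968ms=6b +1290.323ms=2b
7) 5161.29ms=8b +2580.645ms=4b
Σ=12b of 12 (93bpm 4/4) — PASS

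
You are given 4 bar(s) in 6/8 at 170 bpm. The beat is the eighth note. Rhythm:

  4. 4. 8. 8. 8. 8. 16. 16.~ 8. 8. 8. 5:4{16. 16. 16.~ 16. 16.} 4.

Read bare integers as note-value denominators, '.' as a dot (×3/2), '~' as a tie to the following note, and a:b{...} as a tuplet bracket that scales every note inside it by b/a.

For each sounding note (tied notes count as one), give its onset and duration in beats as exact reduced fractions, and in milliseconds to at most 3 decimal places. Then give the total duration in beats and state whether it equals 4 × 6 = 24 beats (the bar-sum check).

1) 0.0ms=0b +1058.824ms=3b
2) 1058.824ms=3b +1058.824ms=3b
3) 2117.647ms=6b +529.412ms=3/2b
4) 2647.059ms=15/2b +529.412ms=3/2b
5) 3176.471ms=9b +529.412ms=3/2b
6) 3705.882ms=21/2b +529.412ms=3/2b
7) 4235.294ms=12b +264.706ms=3/4b
8) 4500.0ms=51/4b +794.118ms=9/4b
9) 5294.118ms=15b +529.412ms=3/2b
10) 5823.529ms=33/2b +529.412ms=3/2b
11) 6352.941ms=18b +211.765ms=3/5b
12) 6564.706ms=93/5b +211.765ms=3/5b
13) 6776.471ms=96/5b +423.529ms=6/5b
14) 7200.0ms=102/5b +211.765ms=3/5b
15) 7411.765ms=21b +1058.824ms=3b
Σ=24b of 24 (170bpm 6/8) — PASS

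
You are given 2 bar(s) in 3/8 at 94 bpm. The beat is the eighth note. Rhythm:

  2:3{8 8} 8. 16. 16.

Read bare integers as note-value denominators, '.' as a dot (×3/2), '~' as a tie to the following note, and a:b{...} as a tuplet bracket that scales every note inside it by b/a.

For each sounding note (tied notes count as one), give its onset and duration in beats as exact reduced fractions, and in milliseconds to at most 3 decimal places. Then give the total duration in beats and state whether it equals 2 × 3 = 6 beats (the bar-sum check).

1) 0.0ms=0b +957.447ms=3/2b
2) 957.447ms=3/2b +957.447ms=3/2b
3) 1914.894ms=3b +957.447ms=3/2b
4) 2872.34ms=9/2b +478.723ms=3/4b
5) 3351.064ms=21/4b +478.723ms=3/4b
Σ=6b of 6 (94bpm 3/8) — PASS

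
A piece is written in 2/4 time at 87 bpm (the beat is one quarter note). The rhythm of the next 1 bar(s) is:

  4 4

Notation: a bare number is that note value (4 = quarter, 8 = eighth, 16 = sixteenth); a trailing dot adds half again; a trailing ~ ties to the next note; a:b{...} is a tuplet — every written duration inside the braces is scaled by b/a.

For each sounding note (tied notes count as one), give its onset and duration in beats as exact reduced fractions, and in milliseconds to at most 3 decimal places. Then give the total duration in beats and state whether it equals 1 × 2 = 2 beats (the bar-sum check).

1) 0.0ms=0b +689.655ms=1b
2) 689.655ms=1b +689.655ms=1b
Σ=2b of 2 (87bpm 2/4) — PASS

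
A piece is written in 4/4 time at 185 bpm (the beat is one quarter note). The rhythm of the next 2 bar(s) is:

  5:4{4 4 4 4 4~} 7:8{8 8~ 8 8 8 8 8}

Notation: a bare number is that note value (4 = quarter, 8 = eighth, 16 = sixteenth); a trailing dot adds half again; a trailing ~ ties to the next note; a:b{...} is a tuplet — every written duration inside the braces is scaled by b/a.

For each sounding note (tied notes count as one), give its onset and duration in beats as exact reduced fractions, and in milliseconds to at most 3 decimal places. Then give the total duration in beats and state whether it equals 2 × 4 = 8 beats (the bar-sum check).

1) 0.0ms=0b +259.459ms=4/5b
2) 259.459ms=4/5b +259.459ms=4/5b
3) 518.919ms=8/5b +259.459ms=4/5b
4) 778.378ms=12/5b +259.459ms=4/5b
5) 1037.838ms=16/5b +444.788ms=48/35b
6) 1482.625ms=32/7b +370.656ms=8/7b
7) 1853.282ms=40/7b +185.328ms=4/7b
8) 2038.61ms=44/7b +185.328ms=4/7b
9) 2223.938ms=48/7b +185.328ms=4/7b
10) 2409.266ms=52/7b +185.328ms=4/7b
Σ=8b of 8 (185bpm 4/4) — PASS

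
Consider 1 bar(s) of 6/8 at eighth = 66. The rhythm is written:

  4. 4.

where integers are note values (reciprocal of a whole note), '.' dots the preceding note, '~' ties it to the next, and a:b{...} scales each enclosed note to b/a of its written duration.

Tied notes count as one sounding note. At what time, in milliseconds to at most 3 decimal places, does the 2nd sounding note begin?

note 2 onset = 3b = 2727.273ms

1. 0.0ms @ 0 + 2727.273ms (3)
2. 2727.273ms @ 3 + 2727.273ms (3)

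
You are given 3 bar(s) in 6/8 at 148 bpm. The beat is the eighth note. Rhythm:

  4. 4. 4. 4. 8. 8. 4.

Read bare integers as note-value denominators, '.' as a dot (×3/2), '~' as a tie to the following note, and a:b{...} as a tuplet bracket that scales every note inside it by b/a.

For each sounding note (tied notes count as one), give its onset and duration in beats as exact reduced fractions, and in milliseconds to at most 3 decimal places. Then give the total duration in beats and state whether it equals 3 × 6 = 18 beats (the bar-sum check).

1) 0.0ms=0b +1216.216ms=3b
2) 1216.216ms=3b +1216.216ms=3b
3) 2432.432ms=6b +1216.216ms=3b
4) 3648.649ms=9b +1216.216ms=3b
5) 4864.865ms=12b +608.108ms=3/2b
6) 5472.973ms=27/2b +608.108ms=3/2b
7) 6081.081ms=15b +1216.216ms=3b
Σ=18b of 18 (148bpm 6/8) — PASS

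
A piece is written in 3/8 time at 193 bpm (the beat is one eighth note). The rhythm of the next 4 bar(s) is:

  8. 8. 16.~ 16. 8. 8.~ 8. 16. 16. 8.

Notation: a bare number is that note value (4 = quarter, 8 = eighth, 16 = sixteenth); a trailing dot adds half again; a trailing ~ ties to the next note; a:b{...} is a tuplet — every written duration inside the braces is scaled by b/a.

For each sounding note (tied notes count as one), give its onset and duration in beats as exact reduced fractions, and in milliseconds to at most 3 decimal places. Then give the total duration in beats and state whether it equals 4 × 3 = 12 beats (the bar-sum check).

1) 0.0ms=0b +466.321ms=3/2b
2) 466.321ms=3/2b +466.321ms=3/2b
3) 932.642ms=3b +466.321ms=3/2b
4) 1398.964ms=9/2b +466.321ms=3/2b
5) 1865.285ms=6b +932.642ms=3b
6) 2797.927ms=9b +233.161ms=3/4b
7) 3031.088ms=39/4b +233.161ms=3/4b
8) 3264.249ms=21/2b +466.321ms=3/2b
Σ=12b of 12 (193bpm 3/8) — PASS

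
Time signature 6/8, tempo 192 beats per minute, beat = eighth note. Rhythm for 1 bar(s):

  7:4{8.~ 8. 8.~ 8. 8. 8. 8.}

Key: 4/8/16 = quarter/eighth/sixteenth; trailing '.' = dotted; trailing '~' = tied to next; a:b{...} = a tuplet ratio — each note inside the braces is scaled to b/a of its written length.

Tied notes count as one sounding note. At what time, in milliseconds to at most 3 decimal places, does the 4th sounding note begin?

note 4 onset = 30/7b = 1339.286ms

1. 0.0ms @ 0 + 535.714ms (12/7)
2. 535.714ms @ 12/7 + 535.714ms (12/7)
3. 1071.429ms @ 24/7 + 267.857ms (6/7)
4. 1339.286ms @ 30/7 + 267.857ms (6/7)
5. 1607.143ms @ 36/7 + 267.857ms (6/7)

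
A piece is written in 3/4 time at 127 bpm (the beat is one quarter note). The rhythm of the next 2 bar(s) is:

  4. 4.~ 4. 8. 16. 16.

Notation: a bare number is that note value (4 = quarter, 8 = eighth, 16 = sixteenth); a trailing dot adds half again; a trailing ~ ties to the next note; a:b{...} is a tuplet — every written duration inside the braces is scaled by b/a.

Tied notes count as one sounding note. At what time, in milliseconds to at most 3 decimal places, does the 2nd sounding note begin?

note 2 onset = 3/2b = 708.661ms

1. 0.0ms @ 0 + 708.661ms (3/2)
2. 708.661ms @ 3/2 + 1417.323ms (3)
3. 2125.984ms @ 9/2 + 354.331ms (3/4)
4. 2480.315ms @ 21/4 + 177.165ms (3/8)
5. 2657.48ms @ 45/8 + 177.165ms (3/8)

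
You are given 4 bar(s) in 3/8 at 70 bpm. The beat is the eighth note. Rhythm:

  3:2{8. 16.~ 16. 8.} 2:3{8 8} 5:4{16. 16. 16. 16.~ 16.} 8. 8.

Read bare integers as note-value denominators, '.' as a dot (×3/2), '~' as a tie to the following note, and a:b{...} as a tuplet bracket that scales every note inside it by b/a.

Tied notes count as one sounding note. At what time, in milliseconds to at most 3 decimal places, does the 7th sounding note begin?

1. 0.0ms @ 0 + 857.143ms (1)
2. 857.143ms @ 1 + 857.143ms (1)
3. 1714.286ms @ 2 + 857.143ms (1)
4. 2571.429ms @ 3 + 1285.714ms (3/2)
5. 3857.143ms @ 9/2 + 1285.714ms (3/2)
6. 5142.857ms @ 6 + 514.286ms (3/5)
7. 5657.143ms @ 33/5 + 514.286ms (3/5)
8. 6171.429ms @ 36/5 + 514.286ms (3/5)
9. 6685.714ms @ 39/5 + 1028.571ms (6/5)
10. 7714.286ms @ 9 + 1285.714ms (3/2)
11. 9000.0ms @ 21/2 + 1285.714ms (3/2)

note 7 onset = 33/5b = 5657.143ms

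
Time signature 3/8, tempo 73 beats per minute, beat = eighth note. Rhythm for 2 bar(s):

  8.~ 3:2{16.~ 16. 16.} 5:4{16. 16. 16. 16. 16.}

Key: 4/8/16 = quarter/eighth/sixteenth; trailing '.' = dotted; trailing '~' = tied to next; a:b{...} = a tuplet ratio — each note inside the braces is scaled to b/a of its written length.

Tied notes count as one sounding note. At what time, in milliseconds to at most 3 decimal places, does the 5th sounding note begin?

1. 0.0ms @ 0 + 2054.795ms (5/2)
2. 2054.795ms @ 5/2 + 410.959ms (1/2)
3. 2465.753ms @ 3 + 493.151ms (3/5)
4. 2958.904ms @ 18/5 + 493.151ms (3/5)
5. 3452.055ms @ 21/5 + 493.151ms (3/5)
6. 3945.205ms @ 24/5 + 493.151ms (3/5)
7. 4438.356ms @ 27/5 + 493.151ms (3/5)

note 5 onset = 21/5b = 3452.055ms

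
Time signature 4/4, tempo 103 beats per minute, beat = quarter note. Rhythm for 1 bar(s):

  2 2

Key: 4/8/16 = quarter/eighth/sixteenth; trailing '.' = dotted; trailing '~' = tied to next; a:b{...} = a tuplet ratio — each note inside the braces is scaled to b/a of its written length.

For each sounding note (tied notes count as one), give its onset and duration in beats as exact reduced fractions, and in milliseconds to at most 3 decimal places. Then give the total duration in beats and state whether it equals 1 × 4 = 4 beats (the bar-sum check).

1) 0.0ms=0b +1165.049ms=2b
2) 1165.049ms=2b +1165.049ms=2b
Σ=4b of 4 (103bpm 4/4) — PASS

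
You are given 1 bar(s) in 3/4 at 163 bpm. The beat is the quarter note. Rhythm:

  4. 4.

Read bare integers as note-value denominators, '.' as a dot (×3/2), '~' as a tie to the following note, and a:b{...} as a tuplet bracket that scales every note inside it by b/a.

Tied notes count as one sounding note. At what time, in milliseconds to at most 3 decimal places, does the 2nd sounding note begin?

1. 0.0ms @ 0 + 552.147ms (3/2)
2. 552.147ms @ 3/2 + 552.147ms (3/2)

note 2 onset = 3/2b = 552.147ms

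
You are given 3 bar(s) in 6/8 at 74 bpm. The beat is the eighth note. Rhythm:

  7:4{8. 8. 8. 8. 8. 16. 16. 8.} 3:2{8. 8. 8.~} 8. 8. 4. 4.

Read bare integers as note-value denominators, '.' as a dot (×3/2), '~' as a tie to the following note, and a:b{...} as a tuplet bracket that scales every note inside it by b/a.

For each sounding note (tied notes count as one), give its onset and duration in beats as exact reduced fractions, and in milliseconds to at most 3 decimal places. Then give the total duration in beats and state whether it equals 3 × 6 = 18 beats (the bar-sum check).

1) 0.0ms=0b +694.981ms=6/7b
2) 694.981ms=6/7b +694.981ms=6/7b
3) 1389.961ms=12/7b +694.981ms=6/7b
4) 2084.942ms=18/7b +694.981ms=6/7b
5) 2779.923ms=24/7b +694.981ms=6/7b
6) 3474.903ms=30/7b +347.49ms=3/7b
7) 3822.394ms=33/7b +347.49ms=3/7b
8) 4169.884ms=36/7b +694.981ms=6/7b
9) 4864.865ms=6b +810.811ms=1b
10) 5675.676ms=7b +810.811ms=1b
11) 6486.486ms=8b +2027.027ms=5/2b
12) 8513.514ms=21/2b +1216.216ms=3/2b
13) 9729.73ms=12b +2432.432ms=3b
14) 12162.162ms=15b +2432.432ms=3b
Σ=18b of 18 (74bpm 6/8) — PASS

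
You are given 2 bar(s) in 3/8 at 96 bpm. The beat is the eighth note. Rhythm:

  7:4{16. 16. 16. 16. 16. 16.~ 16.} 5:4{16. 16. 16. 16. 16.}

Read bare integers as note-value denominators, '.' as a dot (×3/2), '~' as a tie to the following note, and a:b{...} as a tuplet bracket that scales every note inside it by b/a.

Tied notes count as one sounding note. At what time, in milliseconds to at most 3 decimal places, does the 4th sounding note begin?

note 4 onset = 9/7b = 803.571ms

1. 0.0ms @ 0 + 267.857ms (3/7)
2. 267.857ms @ 3/7 + 267.857ms (3/7)
3. 535.714ms @ 6/7 + 267.857ms (3/7)
4. 803.571ms @ 9/7 + 267.857ms (3/7)
5. 1071.429ms @ 12/7 + 267.857ms (3/7)
6. 1339.286ms @ 15/7 + 535.714ms (6/7)
7. 1875.0ms @ 3 + 375.0ms (3/5)
8. 2250.0ms @ 18/5 + 375.0ms (3/5)
9. 2625.0ms @ 21/5 + 375.0ms (3/5)
10. 3000.0ms @ 24/5 + 375.0ms (3/5)
11. 3375.0ms @ 27/5 + 375.0ms (3/5)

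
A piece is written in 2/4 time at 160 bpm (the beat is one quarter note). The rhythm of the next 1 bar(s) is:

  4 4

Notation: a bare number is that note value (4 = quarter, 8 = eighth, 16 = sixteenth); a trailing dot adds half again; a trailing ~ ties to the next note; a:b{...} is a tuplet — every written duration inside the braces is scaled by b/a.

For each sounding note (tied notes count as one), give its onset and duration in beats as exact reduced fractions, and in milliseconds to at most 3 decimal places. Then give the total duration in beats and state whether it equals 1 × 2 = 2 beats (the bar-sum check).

1) 0.0ms=0b +375.0ms=1b
2) 375.0ms=1b +375.0ms=1b
Σ=2b of 2 (160bpm 2/4) — PASS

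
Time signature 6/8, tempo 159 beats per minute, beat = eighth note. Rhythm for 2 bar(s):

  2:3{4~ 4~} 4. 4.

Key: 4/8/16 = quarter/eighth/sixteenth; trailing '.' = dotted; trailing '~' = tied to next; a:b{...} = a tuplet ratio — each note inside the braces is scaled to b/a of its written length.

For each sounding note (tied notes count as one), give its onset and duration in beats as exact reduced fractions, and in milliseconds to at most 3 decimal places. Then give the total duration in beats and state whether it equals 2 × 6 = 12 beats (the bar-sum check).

1) 0.0ms=0b +3396.226ms=9b
2) 3396.226ms=9b +1132.075ms=3b
Σ=12b of 12 (159bpm 6/8) — PASS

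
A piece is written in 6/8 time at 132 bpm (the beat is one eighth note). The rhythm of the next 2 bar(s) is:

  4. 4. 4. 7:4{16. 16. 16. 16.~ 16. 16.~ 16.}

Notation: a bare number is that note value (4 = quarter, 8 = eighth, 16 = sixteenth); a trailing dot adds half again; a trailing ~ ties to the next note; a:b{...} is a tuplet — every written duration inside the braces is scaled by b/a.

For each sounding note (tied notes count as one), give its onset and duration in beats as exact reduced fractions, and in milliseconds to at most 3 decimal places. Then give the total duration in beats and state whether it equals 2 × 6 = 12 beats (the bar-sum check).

1) 0.0ms=0b +1363.636ms=3b
2) 1363.636ms=3b +1363.636ms=3b
3) 2727.273ms=6b +1363.636ms=3b
4) 4090.909ms=9b +194.805ms=3/7b
5) 4285.714ms=66/7b +194.805ms=3/7b
6) 4480.519ms=69/7b +194.805ms=3/7b
7) 4675.325ms=72/7b +389.61ms=6/7b
8) 5064.935ms=78/7b +389.61ms=6/7b
Σ=12b of 12 (132bpm 6/8) — PASS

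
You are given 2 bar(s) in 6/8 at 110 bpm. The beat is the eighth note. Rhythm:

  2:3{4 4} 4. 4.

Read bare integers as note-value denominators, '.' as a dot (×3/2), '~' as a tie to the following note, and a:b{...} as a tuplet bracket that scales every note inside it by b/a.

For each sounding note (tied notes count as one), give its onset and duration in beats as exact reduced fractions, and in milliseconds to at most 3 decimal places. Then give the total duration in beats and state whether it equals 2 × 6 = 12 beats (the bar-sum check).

1) 0.0ms=0b +1636.364ms=3b
2) 1636.364ms=3b +1636.364ms=3b
3) 3272.727ms=6b +1636.364ms=3b
4) 4909.091ms=9b +1636.364ms=3b
Σ=12b of 12 (110bpm 6/8) — PASS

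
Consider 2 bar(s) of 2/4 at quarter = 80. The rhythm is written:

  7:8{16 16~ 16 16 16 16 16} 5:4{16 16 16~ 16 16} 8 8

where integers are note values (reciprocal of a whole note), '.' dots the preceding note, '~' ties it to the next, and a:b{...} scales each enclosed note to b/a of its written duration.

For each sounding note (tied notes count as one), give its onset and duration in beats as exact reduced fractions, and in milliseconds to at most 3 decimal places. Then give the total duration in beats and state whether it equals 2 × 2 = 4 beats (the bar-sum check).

1) 0.0ms=0b +214.286ms=2/7b
2) 214.286ms=2/7b +428.571ms=4/7b
3) 642.857ms=6/7b +214.286ms=2/7b
4) 857.143ms=8/7b +214.286ms=2/7b
5) 1071.429ms=10/7b +214.286ms=2/7b
6) 1285.714ms=12/7b +214.286ms=2/7b
7) 1500.0ms=2b +150.0ms=1/5b
8) 1650.0ms=11/5b +150.0ms=1/5b
9) 1800.0ms=12/5b +300.0ms=2/5b
10) 2100.0ms=14/5b +150.0ms=1/5b
11) 2250.0ms=3b +375.0ms=1/2b
12) 2625.0ms=7/2b +375.0ms=1/2b
Σ=4b of 4 (80bpm 2/4) — PASS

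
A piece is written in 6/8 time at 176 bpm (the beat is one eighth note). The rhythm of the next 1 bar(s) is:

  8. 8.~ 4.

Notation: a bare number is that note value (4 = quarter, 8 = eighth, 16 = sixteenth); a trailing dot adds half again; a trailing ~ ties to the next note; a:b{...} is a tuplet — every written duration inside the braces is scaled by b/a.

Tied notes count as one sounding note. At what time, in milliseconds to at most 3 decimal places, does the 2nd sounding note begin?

note 2 onset = 3/2b = 511.364ms

1. 0.0ms @ 0 + 511.364ms (3/2)
2. 511.364ms @ 3/2 + 1534.091ms (9/2)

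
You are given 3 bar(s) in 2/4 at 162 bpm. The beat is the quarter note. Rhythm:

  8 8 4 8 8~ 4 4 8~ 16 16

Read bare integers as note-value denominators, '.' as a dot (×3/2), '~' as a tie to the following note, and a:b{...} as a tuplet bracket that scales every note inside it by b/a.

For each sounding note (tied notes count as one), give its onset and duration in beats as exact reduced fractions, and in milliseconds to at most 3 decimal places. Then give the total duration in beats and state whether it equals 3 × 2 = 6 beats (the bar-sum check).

1) 0.0ms=0b +185.185ms=1/2b
2) 185.185ms=1/2b +185.185ms=1/2b
3) 370.37ms=1b +370.37ms=1b
4) 740.741ms=2b +185.185ms=1/2b
5) 925.926ms=5/2b +555.556ms=3/2b
6) 1481.481ms=4b +370.37ms=1b
7) 1851.852ms=5b +277.778ms=3/4b
8) 2129.63ms=23/4b +92.593ms=1/4b
Σ=6b of 6 (162bpm 2/4) — PASS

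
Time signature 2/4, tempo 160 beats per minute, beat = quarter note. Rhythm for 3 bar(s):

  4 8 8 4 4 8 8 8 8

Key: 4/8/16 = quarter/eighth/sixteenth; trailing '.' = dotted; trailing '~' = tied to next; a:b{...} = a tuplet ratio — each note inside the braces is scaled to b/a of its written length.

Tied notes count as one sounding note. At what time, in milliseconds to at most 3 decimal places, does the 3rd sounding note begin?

1. 0.0ms @ 0 + 375.0ms (1)
2. 375.0ms @ 1 + 187.5ms (1/2)
3. 562.5ms @ 3/2 + 187.5ms (1/2)
4. 750.0ms @ 2 + 375.0ms (1)
5. 1125.0ms @ 3 + 375.0ms (1)
6. 1500.0ms @ 4 + 187.5ms (1/2)
7. 1687.5ms @ 9/2 + 187.5ms (1/2)
8. 1875.0ms @ 5 + 187.5ms (1/2)
9. 2062.5ms @ 11/2 + 187.5ms (1/2)

note 3 onset = 3/2b = 562.5ms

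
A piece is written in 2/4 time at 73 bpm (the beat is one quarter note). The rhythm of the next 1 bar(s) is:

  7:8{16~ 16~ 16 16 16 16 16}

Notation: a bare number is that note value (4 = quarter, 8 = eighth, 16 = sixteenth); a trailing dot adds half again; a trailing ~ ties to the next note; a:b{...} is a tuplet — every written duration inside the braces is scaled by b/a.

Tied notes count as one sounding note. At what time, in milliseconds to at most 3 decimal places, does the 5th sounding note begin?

1. 0.0ms @ 0 + 704.501ms (6/7)
2. 704.501ms @ 6/7 + 234.834ms (2/7)
3. 939.335ms @ 8/7 + 234.834ms (2/7)
4. 1174.168ms @ 10/7 + 234.834ms (2/7)
5. 1409.002ms @ 12/7 + 234.834ms (2/7)

note 5 onset = 12/7b = 1409.002ms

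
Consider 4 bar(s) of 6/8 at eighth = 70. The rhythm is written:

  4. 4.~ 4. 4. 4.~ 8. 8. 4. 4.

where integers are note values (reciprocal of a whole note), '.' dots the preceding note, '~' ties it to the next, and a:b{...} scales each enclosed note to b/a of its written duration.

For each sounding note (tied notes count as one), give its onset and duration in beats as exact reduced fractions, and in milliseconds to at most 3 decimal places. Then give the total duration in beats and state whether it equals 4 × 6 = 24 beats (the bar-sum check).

1) 0.0ms=0b +2571.429ms=3b
2) 2571.429ms=3b +5142.857ms=6b
3) 7714.286ms=9b +2571.429ms=3b
4) 10285.714ms=12b +3857.143ms=9/2b
5) 14142.857ms=33/2b +1285.714ms=3/2b
6) 15428.571ms=18b +2571.429ms=3b
7) 18000.0ms=21b +2571.429ms=3b
Σ=24b of 24 (70bpm 6/8) — PASS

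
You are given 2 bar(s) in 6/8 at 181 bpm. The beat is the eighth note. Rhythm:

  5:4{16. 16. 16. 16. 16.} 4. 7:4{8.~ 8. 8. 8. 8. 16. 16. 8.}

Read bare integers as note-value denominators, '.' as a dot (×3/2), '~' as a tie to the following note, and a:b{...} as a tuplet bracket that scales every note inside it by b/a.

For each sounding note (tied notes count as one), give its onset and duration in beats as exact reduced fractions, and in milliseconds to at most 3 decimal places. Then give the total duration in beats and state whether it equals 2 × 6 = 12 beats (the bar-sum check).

1) 0.0ms=0b +198.895ms=3/5b
2) 198.895ms=3/5b +198.895ms=3/5b
3) 397.79ms=6/5b +198.895ms=3/5b
4) 596.685ms=9/5b +198.895ms=3/5b
5) 795.58ms=12/5b +198.895ms=3/5b
6) 994.475ms=3b +994.475ms=3b
7) 1988.95ms=6b +568.272ms=12/7b
8) 2557.222ms=54/7b +284.136ms=6/7b
9) 2841.358ms=60/7b +284.136ms=6/7b
10) 3125.493ms=66/7b +284.136ms=6/7b
11) 3409.629ms=72/7b +142.068ms=3/7b
12) 3551.697ms=75/7b +142.068ms=3/7b
13) 3693.765ms=78/7b +284.136ms=6/7b
Σ=12b of 12 (181bpm 6/8) — PASS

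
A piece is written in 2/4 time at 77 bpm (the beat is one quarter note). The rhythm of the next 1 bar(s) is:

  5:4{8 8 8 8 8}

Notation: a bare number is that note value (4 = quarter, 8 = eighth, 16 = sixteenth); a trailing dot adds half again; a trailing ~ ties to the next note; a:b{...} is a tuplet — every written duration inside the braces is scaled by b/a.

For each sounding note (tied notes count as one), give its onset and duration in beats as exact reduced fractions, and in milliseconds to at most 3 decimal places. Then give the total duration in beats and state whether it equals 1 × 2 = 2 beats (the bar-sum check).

1) 0.0ms=0b +311.688ms=2/5b
2) 311.688ms=2/5b +311.688ms=2/5b
3) 623.377ms=4/5b +311.688ms=2/5b
4) 935.065ms=6/5b +311.688ms=2/5b
5) 1246.753ms=8/5b +311.688ms=2/5b
Σ=2b of 2 (77bpm 2/4) — PASS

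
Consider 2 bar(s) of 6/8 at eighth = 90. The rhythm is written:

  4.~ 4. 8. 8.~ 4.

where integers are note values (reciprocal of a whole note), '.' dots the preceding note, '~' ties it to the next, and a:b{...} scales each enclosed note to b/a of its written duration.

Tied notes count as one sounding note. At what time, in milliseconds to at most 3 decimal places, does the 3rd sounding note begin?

note 3 onset = 15/2b = 5000.0ms

1. 0.0ms @ 0 + 4000.0ms (6)
2. 4000.0ms @ 6 + 1000.0ms (3/2)
3. 5000.0ms @ 15/2 + 3000.0ms (9/2)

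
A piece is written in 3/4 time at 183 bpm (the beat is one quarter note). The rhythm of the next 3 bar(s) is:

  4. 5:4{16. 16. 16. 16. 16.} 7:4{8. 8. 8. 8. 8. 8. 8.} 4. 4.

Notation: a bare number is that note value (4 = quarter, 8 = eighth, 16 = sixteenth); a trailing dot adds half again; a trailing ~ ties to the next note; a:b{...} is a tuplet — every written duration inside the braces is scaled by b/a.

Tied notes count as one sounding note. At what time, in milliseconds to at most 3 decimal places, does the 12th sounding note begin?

1. 0.0ms @ 0 + 491.803ms (3/2)
2. 491.803ms @ 3/2 + 98.361ms (3/10)
3. 590.164ms @ 9/5 + 98.361ms (3/10)
4. 688.525ms @ 21/10 + 98.361ms (3/10)
5. 786.885ms @ 12/5 + 98.361ms (3/10)
6. 885.246ms @ 27/10 + 98.361ms (3/10)
7. 983.607ms @ 3 + 140.515ms (3/7)
8. 1124.122ms @ 24/7 + 140.515ms (3/7)
9. 1264.637ms @ 27/7 + 140.515ms (3/7)
10. 1405.152ms @ 30/7 + 140.515ms (3/7)
11. 1545.667ms @ 33/7 + 140.515ms (3/7)
12. 1686.183ms @ 36/7 + 140.515ms (3/7)
13. 1826.698ms @ 39/7 + 140.515ms (3/7)
14. 1967.213ms @ 6 + 491.803ms (3/2)
15. 2459.016ms @ 15/2 + 491.803ms (3/2)

note 12 onset = 36/7b = 1686.183ms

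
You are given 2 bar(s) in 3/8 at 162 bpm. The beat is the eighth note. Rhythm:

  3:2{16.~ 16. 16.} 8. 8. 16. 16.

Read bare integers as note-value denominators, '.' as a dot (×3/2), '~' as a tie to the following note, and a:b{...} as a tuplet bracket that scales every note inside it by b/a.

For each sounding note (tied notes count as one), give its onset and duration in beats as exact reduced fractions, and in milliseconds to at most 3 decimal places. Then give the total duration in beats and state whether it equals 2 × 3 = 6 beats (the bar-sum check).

1) 0.0ms=0b +370.37ms=1b
2) 370.37ms=1b +185.185ms=1/2b
3) 555.556ms=3/2b +555.556ms=3/2b
4) 1111.111ms=3b +555.556ms=3/2b
5) 1666.667ms=9/2b +277.778ms=3/4b
6) 1944.444ms=21/4b +277.778ms=3/4b
Σ=6b of 6 (162bpm 3/8) — PASS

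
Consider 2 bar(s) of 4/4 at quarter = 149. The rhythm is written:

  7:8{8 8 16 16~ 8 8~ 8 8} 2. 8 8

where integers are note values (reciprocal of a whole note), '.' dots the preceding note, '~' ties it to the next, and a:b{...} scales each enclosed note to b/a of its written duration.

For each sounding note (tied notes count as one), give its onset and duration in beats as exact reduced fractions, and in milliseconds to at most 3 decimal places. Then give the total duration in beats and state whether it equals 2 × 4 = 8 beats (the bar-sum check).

1) 0.0ms=0b +230.105ms=4/7b
2) 230.105ms=4/7b +230.105ms=4/7b
3) 460.211ms=8/7b +115.053ms=2/7b
4) 575.264ms=10/7b +345.158ms=6/7b
5) 920.422ms=16/7b +460.211ms=8/7b
6) 1380.633ms=24/7b +230.105ms=4/7b
7) 1610.738ms=4b +1208.054ms=3b
8) 2818.792ms=7b +201.342ms=1/2b
9) 3020.134ms=15/2b +201.342ms=1/2b
Σ=8b of 8 (149bpm 4/4) — PASS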